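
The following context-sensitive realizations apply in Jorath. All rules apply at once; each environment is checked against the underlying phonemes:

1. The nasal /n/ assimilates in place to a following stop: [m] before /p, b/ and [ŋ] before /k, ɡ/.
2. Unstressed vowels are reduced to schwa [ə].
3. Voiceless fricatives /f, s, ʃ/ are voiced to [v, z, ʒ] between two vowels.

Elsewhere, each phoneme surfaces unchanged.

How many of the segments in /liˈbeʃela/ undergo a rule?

Segments that undergo a rule: /i/ → [ə] (rule 2); /ʃ/ → [ʒ] (rule 3); /e/ → [ə] (rule 2); /a/ → [ə] (rule 2).
All other segments surface unchanged.

4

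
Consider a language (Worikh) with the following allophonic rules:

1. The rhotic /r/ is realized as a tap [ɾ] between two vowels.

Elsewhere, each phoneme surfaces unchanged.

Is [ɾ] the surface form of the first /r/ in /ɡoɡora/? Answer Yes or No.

Yes

/r/ meets the environment for rule 1 (between two vowels) → [ɾ].
The actual realization is [ɾ], which matches [ɾ].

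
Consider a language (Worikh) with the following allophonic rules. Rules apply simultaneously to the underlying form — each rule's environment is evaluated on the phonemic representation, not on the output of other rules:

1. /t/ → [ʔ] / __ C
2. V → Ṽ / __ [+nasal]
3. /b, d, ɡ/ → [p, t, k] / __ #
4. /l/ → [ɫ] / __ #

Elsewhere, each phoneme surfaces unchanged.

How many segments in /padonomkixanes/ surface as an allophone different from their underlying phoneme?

Segments that undergo a rule: /o/ → [õ] (rule 2); /o/ → [õ] (rule 2); /a/ → [ã] (rule 2).
All other segments surface unchanged.

3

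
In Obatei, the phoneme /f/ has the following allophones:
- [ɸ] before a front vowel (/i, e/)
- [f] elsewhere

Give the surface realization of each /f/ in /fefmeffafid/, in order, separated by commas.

[ɸ], [f], [f], [f], [ɸ]

Occurrence 1 (position 1): before a front vowel (/i, e/) → [ɸ].
Occurrence 2 (position 3): no conditioning environment matches → elsewhere allophone [f].
Occurrence 3 (position 6): no conditioning environment matches → elsewhere allophone [f].
Occurrence 4 (position 7): no conditioning environment matches → elsewhere allophone [f].
Occurrence 5 (position 9): before a front vowel (/i, e/) → [ɸ].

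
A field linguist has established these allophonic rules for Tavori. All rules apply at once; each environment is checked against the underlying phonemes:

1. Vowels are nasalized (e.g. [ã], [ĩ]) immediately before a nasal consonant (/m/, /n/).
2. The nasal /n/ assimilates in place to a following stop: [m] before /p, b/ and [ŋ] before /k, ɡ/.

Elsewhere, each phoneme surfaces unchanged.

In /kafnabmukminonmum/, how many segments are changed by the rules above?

Segments that undergo a rule: /i/ → [ĩ] (rule 1); /o/ → [õ] (rule 1); /u/ → [ũ] (rule 1).
All other segments surface unchanged.

3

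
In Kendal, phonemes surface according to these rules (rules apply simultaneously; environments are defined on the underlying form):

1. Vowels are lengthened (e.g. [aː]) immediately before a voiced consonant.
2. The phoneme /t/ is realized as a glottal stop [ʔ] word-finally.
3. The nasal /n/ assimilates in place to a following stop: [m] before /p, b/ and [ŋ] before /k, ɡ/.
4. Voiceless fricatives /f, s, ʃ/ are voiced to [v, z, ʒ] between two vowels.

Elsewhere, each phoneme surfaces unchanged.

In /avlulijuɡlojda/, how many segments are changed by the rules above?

5

Segments that undergo a rule: /a/ → [aː] (rule 1); /u/ → [uː] (rule 1); /i/ → [iː] (rule 1); /u/ → [uː] (rule 1); /o/ → [oː] (rule 1).
All other segments surface unchanged.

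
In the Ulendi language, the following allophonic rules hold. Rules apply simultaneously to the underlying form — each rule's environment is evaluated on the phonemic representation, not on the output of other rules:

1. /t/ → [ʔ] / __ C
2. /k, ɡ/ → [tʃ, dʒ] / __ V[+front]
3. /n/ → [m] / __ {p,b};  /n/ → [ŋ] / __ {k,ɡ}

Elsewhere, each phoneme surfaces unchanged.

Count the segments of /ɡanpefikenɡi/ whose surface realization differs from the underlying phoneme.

4

Segments that undergo a rule: /n/ → [m] (rule 3); /k/ → [tʃ] (rule 2); /n/ → [ŋ] (rule 3); /ɡ/ → [dʒ] (rule 2).
All other segments surface unchanged.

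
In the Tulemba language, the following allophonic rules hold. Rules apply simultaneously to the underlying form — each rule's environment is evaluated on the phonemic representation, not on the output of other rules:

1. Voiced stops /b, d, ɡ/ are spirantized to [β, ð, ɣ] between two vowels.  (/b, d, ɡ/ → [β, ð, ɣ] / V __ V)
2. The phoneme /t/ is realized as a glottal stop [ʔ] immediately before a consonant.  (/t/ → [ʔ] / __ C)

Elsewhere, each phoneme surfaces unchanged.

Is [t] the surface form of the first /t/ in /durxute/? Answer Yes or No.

/t/ (between /u/ and /e/) is in the target of rule 2 but the environment (immediately before a consonant) is not met → [t].
The actual realization is [t], which matches [t].

Yes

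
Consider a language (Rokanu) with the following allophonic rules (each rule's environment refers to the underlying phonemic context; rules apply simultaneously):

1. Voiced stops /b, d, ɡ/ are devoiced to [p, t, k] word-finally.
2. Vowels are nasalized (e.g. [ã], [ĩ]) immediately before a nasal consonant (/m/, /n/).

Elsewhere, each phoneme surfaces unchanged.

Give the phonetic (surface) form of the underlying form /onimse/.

/o/ meets the environment for rule 2 (before a nasal consonant) → [õ].
/n/ — not in any rule's target class → [n].
Rule 2 applies to /i/ (between /n/ and /m/: before a nasal consonant) → [ĩ].
/m/ stays [m].
/s/ (between /m/ and /e/) is unaffected → [s].
/e/ (word-final) fails the environment for rule 2, so it stays [e].

[õnĩmse]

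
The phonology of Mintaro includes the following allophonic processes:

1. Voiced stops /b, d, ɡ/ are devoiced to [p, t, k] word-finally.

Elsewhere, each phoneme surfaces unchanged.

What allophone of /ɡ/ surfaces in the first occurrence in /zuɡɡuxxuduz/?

[ɡ]

/ɡ/ (between /u/ and /ɡ/): rule 1 targets it, but not word-finally → unchanged [ɡ].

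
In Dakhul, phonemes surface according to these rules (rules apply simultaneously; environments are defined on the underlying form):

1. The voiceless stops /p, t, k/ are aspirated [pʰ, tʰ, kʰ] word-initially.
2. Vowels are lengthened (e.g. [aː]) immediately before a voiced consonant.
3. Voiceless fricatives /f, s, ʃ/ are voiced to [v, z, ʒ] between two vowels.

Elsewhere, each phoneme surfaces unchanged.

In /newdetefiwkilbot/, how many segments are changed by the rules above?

4

Segments that undergo a rule: /e/ → [eː] (rule 2); /f/ → [v] (rule 3); /i/ → [iː] (rule 2); /i/ → [iː] (rule 2).
All other segments surface unchanged.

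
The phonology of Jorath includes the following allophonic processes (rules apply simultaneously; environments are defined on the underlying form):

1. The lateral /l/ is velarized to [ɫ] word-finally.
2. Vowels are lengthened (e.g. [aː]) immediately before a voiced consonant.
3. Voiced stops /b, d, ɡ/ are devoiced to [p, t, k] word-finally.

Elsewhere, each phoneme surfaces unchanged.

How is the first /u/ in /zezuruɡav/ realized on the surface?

/u/ meets the environment for rule 2 (before a voiced consonant) → [uː].

[uː]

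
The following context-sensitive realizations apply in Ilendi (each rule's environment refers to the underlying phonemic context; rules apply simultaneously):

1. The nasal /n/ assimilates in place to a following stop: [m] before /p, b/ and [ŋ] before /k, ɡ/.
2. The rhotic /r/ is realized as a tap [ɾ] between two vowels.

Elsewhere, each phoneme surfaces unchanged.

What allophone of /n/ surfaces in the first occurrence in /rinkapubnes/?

Rule 1 applies to /n/ (between /i/ and /k/: before a labial or velar stop) → [ŋ].

[ŋ]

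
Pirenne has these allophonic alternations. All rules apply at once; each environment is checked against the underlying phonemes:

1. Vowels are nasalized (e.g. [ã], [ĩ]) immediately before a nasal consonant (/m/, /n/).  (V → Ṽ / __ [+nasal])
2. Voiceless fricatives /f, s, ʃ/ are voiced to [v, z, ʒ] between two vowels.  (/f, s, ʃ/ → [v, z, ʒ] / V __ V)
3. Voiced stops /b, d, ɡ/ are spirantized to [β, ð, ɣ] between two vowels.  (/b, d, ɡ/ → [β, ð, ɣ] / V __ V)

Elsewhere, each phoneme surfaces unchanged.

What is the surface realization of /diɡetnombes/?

[diɣetnõmbes]

/d/ (word-initial) is in the target of rule 3 but the environment (between two vowels) is not met → [d].
/i/ — between /d/ and /ɡ/; rule 1 does not apply here → [i].
/ɡ/ (between /i/ and /e/): between two vowels, so rule 3 applies → [ɣ].
/e/ (between /ɡ/ and /t/) is in the target of rule 1 but the environment (before a nasal consonant) is not met → [e].
/t/ (between /e/ and /n/): no rule targets it → [t].
/n/ (between /t/ and /o/): no rule targets it → [n].
/o/ (between /n/ and /m/) occurs before a nasal consonant → [õ] by rule 1.
/m/ — not in any rule's target class → [m].
/b/ — between /m/ and /e/; rule 3 does not apply here → [b].
/e/ (between /b/ and /s/): rule 1 targets it, but not before a nasal consonant → unchanged [e].
/s/ — word-final; rule 2 does not apply here → [s].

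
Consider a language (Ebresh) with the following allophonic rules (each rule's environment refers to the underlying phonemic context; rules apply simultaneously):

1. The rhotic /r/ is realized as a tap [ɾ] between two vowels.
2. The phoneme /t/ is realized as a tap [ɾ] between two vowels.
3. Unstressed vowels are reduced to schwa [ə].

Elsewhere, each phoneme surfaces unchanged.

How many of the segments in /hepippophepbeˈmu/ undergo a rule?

5

Segments that undergo a rule: /e/ → [ə] (rule 3); /i/ → [ə] (rule 3); /o/ → [ə] (rule 3); /e/ → [ə] (rule 3); /e/ → [ə] (rule 3).
All other segments surface unchanged.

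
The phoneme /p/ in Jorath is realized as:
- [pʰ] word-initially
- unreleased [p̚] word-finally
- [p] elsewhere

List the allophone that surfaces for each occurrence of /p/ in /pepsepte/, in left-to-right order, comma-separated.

Occurrence 1 (position 1): word-initially → [pʰ].
Occurrence 2 (position 3): no conditioning environment matches → elsewhere allophone [p].
Occurrence 3 (position 6): no conditioning environment matches → elsewhere allophone [p].

[pʰ], [p], [p]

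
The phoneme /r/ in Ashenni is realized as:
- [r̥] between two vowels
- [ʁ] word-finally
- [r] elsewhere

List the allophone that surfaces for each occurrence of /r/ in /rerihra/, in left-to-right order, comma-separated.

Occurrence 1 (position 1): no conditioning environment matches → elsewhere allophone [r].
Occurrence 2 (position 3): between two vowels → [r̥].
Occurrence 3 (position 6): no conditioning environment matches → elsewhere allophone [r].

[r], [r̥], [r]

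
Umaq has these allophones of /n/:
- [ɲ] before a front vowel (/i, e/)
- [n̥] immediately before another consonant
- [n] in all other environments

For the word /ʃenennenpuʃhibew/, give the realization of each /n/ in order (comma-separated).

[ɲ], [n̥], [ɲ], [n̥]

Occurrence 1 (position 3): before a front vowel (/i, e/) → [ɲ].
Occurrence 2 (position 5): immediately before another consonant → [n̥].
Occurrence 3 (position 6): before a front vowel (/i, e/) → [ɲ].
Occurrence 4 (position 8): immediately before another consonant → [n̥].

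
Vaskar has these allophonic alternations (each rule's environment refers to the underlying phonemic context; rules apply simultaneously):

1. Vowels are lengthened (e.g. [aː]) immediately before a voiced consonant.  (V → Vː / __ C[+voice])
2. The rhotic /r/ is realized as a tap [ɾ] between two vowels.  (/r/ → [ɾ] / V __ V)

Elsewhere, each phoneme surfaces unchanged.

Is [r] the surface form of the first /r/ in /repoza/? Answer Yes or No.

/r/ — word-initial; rule 2 does not apply here → [r].
The actual realization is [r], which matches [r].

Yes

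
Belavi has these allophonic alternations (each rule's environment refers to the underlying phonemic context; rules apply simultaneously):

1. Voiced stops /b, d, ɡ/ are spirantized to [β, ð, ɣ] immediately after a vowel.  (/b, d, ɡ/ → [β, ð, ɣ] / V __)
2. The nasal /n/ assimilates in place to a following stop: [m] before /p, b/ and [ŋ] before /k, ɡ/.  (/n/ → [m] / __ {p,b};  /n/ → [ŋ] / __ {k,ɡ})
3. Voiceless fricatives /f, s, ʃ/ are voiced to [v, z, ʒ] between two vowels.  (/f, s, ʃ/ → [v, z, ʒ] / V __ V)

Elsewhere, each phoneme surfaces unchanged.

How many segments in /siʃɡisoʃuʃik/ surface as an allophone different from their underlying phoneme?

3

Segments that undergo a rule: /s/ → [z] (rule 3); /ʃ/ → [ʒ] (rule 3); /ʃ/ → [ʒ] (rule 3).
All other segments surface unchanged.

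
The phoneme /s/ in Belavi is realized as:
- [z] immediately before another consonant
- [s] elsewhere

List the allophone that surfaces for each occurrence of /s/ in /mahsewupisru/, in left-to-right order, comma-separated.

[s], [z]

Occurrence 1 (position 4): no conditioning environment matches → elsewhere allophone [s].
Occurrence 2 (position 10): immediately before another consonant → [z].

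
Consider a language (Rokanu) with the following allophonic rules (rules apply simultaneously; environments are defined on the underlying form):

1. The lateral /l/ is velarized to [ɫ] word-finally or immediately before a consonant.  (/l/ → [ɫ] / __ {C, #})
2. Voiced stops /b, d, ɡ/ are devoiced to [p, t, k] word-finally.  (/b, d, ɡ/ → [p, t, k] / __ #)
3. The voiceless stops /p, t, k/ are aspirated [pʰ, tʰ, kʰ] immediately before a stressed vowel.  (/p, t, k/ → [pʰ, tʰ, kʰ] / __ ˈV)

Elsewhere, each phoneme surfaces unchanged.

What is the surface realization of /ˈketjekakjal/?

[ˈkʰetjekakjaɫ]

/k/ (word-initial): immediately before a stressed vowel, so rule 3 applies → [kʰ].
/e/ (between /k/ and /t/): no rule targets it → [e].
/t/ — between /e/ and /j/; rule 3 does not apply here → [t].
/j/ (between /t/ and /e/) is unaffected → [j].
/e/ stays [e].
/k/ (between /e/ and /a/) fails the environment for rule 3, so it stays [k].
/a/ (between /k/ and /k/): no rule targets it → [a].
/k/ (between /a/ and /j/): rule 3 targets it, but not immediately before a stressed vowel → unchanged [k].
/j/ (between /k/ and /a/): no rule targets it → [j].
/a/ — not in any rule's target class → [a].
/l/ (word-final): word-finally or immediately before a consonant, so rule 1 applies → [ɫ].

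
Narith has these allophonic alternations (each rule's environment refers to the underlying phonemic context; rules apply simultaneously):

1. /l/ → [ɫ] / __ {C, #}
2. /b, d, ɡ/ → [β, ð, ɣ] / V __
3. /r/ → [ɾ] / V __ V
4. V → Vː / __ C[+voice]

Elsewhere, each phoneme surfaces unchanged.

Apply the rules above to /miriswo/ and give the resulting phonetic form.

[miːɾiswo]

/m/ — not in any rule's target class → [m].
/i/ — between /m/ and /r/, before a voiced consonant — surfaces as [iː] (rule 4).
/r/ meets the environment for rule 3 (between two vowels) → [ɾ].
/i/ — between /r/ and /s/; rule 4 does not apply here → [i].
/s/ (between /i/ and /w/) is unaffected → [s].
/w/ stays [w].
/o/ (word-final) fails the environment for rule 4, so it stays [o].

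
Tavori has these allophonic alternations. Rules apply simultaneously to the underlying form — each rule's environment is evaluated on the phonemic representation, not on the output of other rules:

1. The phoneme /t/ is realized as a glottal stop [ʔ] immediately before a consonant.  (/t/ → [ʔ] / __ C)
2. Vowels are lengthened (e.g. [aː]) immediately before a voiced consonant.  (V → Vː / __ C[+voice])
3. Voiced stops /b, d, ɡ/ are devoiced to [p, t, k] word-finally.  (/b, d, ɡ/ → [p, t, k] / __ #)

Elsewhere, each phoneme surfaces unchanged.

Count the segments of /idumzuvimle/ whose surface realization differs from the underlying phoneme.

4

Segments that undergo a rule: /i/ → [iː] (rule 2); /u/ → [uː] (rule 2); /u/ → [uː] (rule 2); /i/ → [iː] (rule 2).
All other segments surface unchanged.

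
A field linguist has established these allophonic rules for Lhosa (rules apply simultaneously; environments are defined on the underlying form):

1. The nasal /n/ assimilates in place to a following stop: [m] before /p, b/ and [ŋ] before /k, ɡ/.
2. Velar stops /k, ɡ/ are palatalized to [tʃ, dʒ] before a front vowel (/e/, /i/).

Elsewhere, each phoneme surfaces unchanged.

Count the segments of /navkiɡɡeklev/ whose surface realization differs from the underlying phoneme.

2

Segments that undergo a rule: /k/ → [tʃ] (rule 2); /ɡ/ → [dʒ] (rule 2).
All other segments surface unchanged.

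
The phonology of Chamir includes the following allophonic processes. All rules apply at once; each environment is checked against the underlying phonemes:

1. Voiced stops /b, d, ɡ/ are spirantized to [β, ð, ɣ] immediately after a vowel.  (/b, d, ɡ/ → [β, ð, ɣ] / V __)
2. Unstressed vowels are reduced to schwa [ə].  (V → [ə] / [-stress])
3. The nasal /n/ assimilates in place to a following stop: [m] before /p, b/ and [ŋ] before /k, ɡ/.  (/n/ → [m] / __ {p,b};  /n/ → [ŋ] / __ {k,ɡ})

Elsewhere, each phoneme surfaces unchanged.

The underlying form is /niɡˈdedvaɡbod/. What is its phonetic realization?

[nəɣˈdeðvəɣbəð]

/n/ (word-initial) is in the target of rule 3 but the environment (before a labial or velar stop) is not met → [n].
/i/ meets the environment for rule 2 (in an unstressed syllable) → [ə].
/ɡ/ — between /i/ and /d/, immediately after a vowel — surfaces as [ɣ] (rule 1).
/d/ (between /ɡ/ and /e/): rule 1 targets it, but not immediately after a vowel → unchanged [d].
/e/ — between /d/ and /d/; rule 2 does not apply here → [e].
Rule 1 applies to /d/ (between /e/ and /v/: immediately after a vowel) → [ð].
/v/ — not in any rule's target class → [v].
/a/ (between /v/ and /ɡ/) occurs in an unstressed syllable → [ə] by rule 2.
/ɡ/ meets the environment for rule 1 (immediately after a vowel) → [ɣ].
/b/ (between /ɡ/ and /o/): rule 1 targets it, but not immediately after a vowel → unchanged [b].
/o/ (between /b/ and /d/) occurs in an unstressed syllable → [ə] by rule 2.
/d/ meets the environment for rule 1 (immediately after a vowel) → [ð].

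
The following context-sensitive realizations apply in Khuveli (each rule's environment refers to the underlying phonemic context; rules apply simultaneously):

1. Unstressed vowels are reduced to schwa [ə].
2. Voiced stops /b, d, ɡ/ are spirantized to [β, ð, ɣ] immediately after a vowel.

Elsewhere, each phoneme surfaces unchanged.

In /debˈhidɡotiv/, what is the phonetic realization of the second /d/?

/d/ (between /i/ and /ɡ/): immediately after a vowel, so rule 2 applies → [ð].

[ð]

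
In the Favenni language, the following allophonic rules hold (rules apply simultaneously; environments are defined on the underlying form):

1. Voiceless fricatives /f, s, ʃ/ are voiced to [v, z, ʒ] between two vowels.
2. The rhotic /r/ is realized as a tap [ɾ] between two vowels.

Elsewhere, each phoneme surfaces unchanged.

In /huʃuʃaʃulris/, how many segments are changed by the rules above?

3

Segments that undergo a rule: /ʃ/ → [ʒ] (rule 1); /ʃ/ → [ʒ] (rule 1); /ʃ/ → [ʒ] (rule 1).
All other segments surface unchanged.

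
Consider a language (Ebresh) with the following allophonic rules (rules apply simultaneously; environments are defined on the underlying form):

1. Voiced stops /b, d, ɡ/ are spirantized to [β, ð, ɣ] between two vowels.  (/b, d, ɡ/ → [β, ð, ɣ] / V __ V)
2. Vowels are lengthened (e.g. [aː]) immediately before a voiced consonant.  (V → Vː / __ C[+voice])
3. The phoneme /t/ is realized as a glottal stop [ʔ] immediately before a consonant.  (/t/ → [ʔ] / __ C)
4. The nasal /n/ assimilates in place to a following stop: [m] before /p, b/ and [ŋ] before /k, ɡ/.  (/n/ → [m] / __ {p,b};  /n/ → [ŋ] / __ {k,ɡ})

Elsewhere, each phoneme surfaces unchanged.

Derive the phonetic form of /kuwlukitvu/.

/k/ (word-initial) is unaffected → [k].
/u/ — between /k/ and /w/, before a voiced consonant — surfaces as [uː] (rule 2).
/w/ (between /u/ and /l/): no rule targets it → [w].
/l/ stays [l].
/u/ — between /l/ and /k/; rule 2 does not apply here → [u].
/k/ (between /u/ and /i/) is unaffected → [k].
/i/ — between /k/ and /t/; rule 2 does not apply here → [i].
/t/ (between /i/ and /v/) occurs immediately before a consonant → [ʔ] by rule 3.
/v/ (between /t/ and /u/) is unaffected → [v].
/u/ (word-final) fails the environment for rule 2, so it stays [u].

[kuːwlukiʔvu]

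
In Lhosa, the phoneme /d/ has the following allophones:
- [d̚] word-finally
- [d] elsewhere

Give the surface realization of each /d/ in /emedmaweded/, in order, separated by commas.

[d], [d], [d̚]

Occurrence 1 (position 4): no conditioning environment matches → elsewhere allophone [d].
Occurrence 2 (position 9): no conditioning environment matches → elsewhere allophone [d].
Occurrence 3 (position 11): word-finally → [d̚].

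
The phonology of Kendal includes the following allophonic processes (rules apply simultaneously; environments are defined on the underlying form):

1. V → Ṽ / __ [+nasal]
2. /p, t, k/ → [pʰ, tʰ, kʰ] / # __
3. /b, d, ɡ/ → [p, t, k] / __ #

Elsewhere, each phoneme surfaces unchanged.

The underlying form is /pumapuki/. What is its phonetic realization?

/p/ (word-initial) occurs word-initially → [pʰ] by rule 2.
/u/ (between /p/ and /m/) occurs before a nasal consonant → [ũ] by rule 1.
/m/ (between /u/ and /a/) is unaffected → [m].
/a/ (between /m/ and /p/) is in the target of rule 1 but the environment (before a nasal consonant) is not met → [a].
/p/ (between /a/ and /u/) is in the target of rule 2 but the environment (word-initially) is not met → [p].
/u/ — between /p/ and /k/; rule 1 does not apply here → [u].
/k/ (between /u/ and /i/): rule 2 targets it, but not word-initially → unchanged [k].
/i/ (word-final) is in the target of rule 1 but the environment (before a nasal consonant) is not met → [i].

[pʰũmapuki]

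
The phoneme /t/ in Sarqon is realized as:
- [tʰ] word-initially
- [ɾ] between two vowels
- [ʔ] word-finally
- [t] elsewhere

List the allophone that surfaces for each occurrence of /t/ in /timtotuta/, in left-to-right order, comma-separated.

Occurrence 1 (position 1): word-initially → [tʰ].
Occurrence 2 (position 4): no conditioning environment matches → elsewhere allophone [t].
Occurrence 3 (position 6): between two vowels → [ɾ].
Occurrence 4 (position 8): between two vowels → [ɾ].

[tʰ], [t], [ɾ], [ɾ]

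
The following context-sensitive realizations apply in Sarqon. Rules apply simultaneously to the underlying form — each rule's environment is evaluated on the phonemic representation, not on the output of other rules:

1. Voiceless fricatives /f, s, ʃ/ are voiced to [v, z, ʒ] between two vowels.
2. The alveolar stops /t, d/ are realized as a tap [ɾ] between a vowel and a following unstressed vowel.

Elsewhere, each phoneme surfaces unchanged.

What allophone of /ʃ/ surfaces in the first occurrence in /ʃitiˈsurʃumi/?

/ʃ/ (word-initial) fails the environment for rule 1, so it stays [ʃ].

[ʃ]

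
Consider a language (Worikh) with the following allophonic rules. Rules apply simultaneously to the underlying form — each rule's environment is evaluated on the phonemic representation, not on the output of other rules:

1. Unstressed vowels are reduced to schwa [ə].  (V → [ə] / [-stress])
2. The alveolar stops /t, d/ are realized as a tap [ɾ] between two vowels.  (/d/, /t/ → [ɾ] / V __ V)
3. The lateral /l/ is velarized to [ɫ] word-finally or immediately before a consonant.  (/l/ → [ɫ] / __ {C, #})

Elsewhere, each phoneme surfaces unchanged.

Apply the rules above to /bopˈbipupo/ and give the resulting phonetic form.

[bəpˈbipəpə]

/o/ (between /b/ and /p/): in an unstressed syllable, so rule 1 applies → [ə].
/i/ (between /b/ and /p/): rule 1 targets it, but not in an unstressed syllable → unchanged [i].
/u/ meets the environment for rule 1 (in an unstressed syllable) → [ə].
/o/ (word-final): in an unstressed syllable, so rule 1 applies → [ə].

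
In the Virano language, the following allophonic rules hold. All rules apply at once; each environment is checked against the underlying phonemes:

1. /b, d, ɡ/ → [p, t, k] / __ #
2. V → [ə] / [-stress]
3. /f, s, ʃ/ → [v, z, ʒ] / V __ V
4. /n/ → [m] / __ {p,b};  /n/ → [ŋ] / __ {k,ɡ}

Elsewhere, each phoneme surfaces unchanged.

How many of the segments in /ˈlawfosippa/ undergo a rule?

4

Segments that undergo a rule: /o/ → [ə] (rule 2); /s/ → [z] (rule 3); /i/ → [ə] (rule 2); /a/ → [ə] (rule 2).
All other segments surface unchanged.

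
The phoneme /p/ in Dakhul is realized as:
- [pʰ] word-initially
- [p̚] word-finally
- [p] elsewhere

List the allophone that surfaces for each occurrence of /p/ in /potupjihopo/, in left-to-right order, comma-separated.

[pʰ], [p], [p]

Occurrence 1 (position 1): word-initially → [pʰ].
Occurrence 2 (position 5): no conditioning environment matches → elsewhere allophone [p].
Occurrence 3 (position 10): no conditioning environment matches → elsewhere allophone [p].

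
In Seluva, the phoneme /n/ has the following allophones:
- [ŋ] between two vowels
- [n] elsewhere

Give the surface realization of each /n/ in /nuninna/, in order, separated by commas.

[n], [ŋ], [n], [n]

Occurrence 1 (position 1): no conditioning environment matches → elsewhere allophone [n].
Occurrence 2 (position 3): between two vowels → [ŋ].
Occurrence 3 (position 5): no conditioning environment matches → elsewhere allophone [n].
Occurrence 4 (position 6): no conditioning environment matches → elsewhere allophone [n].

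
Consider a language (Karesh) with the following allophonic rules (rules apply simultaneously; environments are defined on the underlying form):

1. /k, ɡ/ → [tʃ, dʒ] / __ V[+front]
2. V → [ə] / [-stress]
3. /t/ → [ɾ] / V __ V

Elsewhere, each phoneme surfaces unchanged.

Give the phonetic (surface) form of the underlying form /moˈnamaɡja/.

/m/ stays [m].
/o/ — between /m/ and /n/, in an unstressed syllable — surfaces as [ə] (rule 2).
/n/ (between /o/ and /a/): no rule targets it → [n].
/a/ (between /n/ and /m/) fails the environment for rule 2, so it stays [a].
/m/ stays [m].
/a/ meets the environment for rule 2 (in an unstressed syllable) → [ə].
/ɡ/ — between /a/ and /j/; rule 1 does not apply here → [ɡ].
/j/ (between /ɡ/ and /a/): no rule targets it → [j].
/a/ — word-final, in an unstressed syllable — surfaces as [ə] (rule 2).

[məˈnaməɡjə]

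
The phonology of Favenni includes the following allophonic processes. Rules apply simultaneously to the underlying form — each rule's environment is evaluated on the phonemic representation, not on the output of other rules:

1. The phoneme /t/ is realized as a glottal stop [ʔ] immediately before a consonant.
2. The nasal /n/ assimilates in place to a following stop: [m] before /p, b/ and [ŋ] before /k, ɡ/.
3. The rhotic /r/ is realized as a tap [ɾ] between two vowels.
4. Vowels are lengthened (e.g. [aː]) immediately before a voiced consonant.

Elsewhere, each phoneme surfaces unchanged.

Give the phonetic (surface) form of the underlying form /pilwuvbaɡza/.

[piːlwuːvbaːɡza]

/i/ meets the environment for rule 4 (before a voiced consonant) → [iː].
Rule 4 applies to /u/ (between /w/ and /v/: before a voiced consonant) → [uː].
/a/ (between /b/ and /ɡ/): before a voiced consonant, so rule 4 applies → [aː].
/a/ (word-final) is in the target of rule 4 but the environment (before a voiced consonant) is not met → [a].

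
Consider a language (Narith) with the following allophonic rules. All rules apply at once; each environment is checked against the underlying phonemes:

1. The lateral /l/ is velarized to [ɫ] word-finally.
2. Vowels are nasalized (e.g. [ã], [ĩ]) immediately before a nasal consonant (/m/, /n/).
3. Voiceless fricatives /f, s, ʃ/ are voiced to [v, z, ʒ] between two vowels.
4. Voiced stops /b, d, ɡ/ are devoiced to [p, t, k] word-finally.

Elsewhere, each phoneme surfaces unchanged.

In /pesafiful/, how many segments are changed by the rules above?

4

Segments that undergo a rule: /s/ → [z] (rule 3); /f/ → [v] (rule 3); /f/ → [v] (rule 3); /l/ → [ɫ] (rule 1).
All other segments surface unchanged.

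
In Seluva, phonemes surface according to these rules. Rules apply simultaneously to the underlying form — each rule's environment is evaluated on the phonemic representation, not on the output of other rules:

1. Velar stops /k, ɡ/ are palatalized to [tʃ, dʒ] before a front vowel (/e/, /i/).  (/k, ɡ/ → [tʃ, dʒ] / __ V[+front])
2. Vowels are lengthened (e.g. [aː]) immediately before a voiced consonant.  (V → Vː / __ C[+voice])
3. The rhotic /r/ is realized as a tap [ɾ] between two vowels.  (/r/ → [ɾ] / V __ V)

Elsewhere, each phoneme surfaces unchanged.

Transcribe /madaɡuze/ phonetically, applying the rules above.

Rule 2 applies to /a/ (between /m/ and /d/: before a voiced consonant) → [aː].
Rule 2 applies to /a/ (between /d/ and /ɡ/: before a voiced consonant) → [aː].
/ɡ/ — between /a/ and /u/; rule 1 does not apply here → [ɡ].
/u/ (between /ɡ/ and /z/): before a voiced consonant, so rule 2 applies → [uː].
/e/ (word-final) is in the target of rule 2 but the environment (before a voiced consonant) is not met → [e].

[maːdaːɡuːze]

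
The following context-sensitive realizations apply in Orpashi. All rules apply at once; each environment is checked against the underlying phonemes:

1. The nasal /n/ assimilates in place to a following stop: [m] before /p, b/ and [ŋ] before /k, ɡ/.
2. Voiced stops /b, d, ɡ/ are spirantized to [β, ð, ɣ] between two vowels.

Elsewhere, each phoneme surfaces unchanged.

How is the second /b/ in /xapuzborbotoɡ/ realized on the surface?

[b]

/b/ — between /r/ and /o/; rule 2 does not apply here → [b].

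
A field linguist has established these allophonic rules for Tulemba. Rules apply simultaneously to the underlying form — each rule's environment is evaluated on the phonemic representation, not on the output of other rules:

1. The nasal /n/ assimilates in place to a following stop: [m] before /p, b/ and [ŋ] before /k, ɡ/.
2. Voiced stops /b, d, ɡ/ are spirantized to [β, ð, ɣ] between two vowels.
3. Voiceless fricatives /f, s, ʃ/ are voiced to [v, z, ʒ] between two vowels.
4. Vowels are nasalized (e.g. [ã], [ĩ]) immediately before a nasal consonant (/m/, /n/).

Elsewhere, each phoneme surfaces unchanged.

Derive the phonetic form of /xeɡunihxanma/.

[xeɣũnihxãnma]

/x/ (word-initial) is unaffected → [x].
/e/ (between /x/ and /ɡ/) fails the environment for rule 4, so it stays [e].
/ɡ/ — between /e/ and /u/, between two vowels — surfaces as [ɣ] (rule 2).
/u/ — between /ɡ/ and /n/, before a nasal consonant — surfaces as [ũ] (rule 4).
/n/ — between /u/ and /i/; rule 1 does not apply here → [n].
/i/ (between /n/ and /h/): rule 4 targets it, but not before a nasal consonant → unchanged [i].
/h/ (between /i/ and /x/): no rule targets it → [h].
/x/ (between /h/ and /a/) is unaffected → [x].
/a/ meets the environment for rule 4 (before a nasal consonant) → [ã].
/n/ (between /a/ and /m/) fails the environment for rule 1, so it stays [n].
/m/ — not in any rule's target class → [m].
/a/ (word-final): rule 4 targets it, but not before a nasal consonant → unchanged [a].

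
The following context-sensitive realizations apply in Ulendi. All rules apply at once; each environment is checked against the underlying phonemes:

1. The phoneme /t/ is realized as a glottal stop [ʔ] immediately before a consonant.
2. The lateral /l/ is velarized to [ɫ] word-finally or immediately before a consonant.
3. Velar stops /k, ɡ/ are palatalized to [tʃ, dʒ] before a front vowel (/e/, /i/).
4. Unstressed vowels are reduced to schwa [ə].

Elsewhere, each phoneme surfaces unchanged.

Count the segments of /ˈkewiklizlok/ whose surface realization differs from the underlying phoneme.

Segments that undergo a rule: /k/ → [tʃ] (rule 3); /i/ → [ə] (rule 4); /i/ → [ə] (rule 4); /o/ → [ə] (rule 4).
All other segments surface unchanged.

4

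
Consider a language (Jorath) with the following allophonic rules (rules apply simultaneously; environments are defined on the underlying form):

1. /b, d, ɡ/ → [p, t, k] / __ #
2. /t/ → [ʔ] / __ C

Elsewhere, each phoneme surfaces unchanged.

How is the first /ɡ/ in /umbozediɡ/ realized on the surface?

[k]

/ɡ/ (word-final) occurs word-finally → [k] by rule 1.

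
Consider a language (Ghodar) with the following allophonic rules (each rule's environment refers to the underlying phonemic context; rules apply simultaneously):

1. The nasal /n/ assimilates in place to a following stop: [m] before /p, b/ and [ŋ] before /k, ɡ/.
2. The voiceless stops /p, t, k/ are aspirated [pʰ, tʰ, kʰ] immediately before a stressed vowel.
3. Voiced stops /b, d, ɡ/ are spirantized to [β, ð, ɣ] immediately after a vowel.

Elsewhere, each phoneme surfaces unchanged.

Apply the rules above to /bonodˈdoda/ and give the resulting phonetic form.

[bonoðˈdoða]

/b/ (word-initial) fails the environment for rule 3, so it stays [b].
/o/ — not in any rule's target class → [o].
/n/ (between /o/ and /o/): rule 1 targets it, but not before a labial or velar stop → unchanged [n].
/o/ — not in any rule's target class → [o].
/d/ — between /o/ and /d/, immediately after a vowel — surfaces as [ð] (rule 3).
/d/ (between /d/ and /o/) fails the environment for rule 3, so it stays [d].
/o/ (between /d/ and /d/) is unaffected → [o].
Rule 3 applies to /d/ (between /o/ and /a/: immediately after a vowel) → [ð].
/a/ — not in any rule's target class → [a].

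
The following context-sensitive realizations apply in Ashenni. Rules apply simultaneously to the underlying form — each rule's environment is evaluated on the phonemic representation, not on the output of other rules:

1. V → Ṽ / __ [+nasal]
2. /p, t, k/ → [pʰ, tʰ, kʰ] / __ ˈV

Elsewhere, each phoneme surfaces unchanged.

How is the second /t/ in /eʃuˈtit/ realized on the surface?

[t]

/t/ (word-final) fails the environment for rule 2, so it stays [t].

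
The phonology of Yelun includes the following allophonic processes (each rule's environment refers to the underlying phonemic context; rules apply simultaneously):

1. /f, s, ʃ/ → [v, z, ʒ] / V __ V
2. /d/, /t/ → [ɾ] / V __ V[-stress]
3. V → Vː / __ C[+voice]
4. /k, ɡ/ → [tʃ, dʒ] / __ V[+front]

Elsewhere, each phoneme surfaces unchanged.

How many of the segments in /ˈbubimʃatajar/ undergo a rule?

Segments that undergo a rule: /u/ → [uː] (rule 3); /i/ → [iː] (rule 3); /t/ → [ɾ] (rule 2); /a/ → [aː] (rule 3); /a/ → [aː] (rule 3).
All other segments surface unchanged.

5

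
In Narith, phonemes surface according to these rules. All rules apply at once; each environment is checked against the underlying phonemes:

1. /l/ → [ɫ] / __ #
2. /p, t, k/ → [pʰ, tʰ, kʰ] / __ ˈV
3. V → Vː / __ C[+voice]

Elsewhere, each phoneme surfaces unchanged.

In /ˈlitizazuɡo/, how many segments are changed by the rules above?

Segments that undergo a rule: /i/ → [iː] (rule 3); /a/ → [aː] (rule 3); /u/ → [uː] (rule 3).
All other segments surface unchanged.

3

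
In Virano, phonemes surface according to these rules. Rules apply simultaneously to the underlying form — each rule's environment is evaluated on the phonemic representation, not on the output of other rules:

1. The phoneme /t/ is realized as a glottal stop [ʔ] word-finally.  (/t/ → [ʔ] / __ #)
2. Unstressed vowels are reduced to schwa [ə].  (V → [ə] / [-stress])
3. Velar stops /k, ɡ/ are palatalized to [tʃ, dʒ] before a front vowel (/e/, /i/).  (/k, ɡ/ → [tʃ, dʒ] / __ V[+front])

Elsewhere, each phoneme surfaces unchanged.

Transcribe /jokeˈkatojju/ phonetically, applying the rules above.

/j/ stays [j].
/o/ — between /j/ and /k/, in an unstressed syllable — surfaces as [ə] (rule 2).
/k/ — between /o/ and /e/, before a front vowel — surfaces as [tʃ] (rule 3).
/e/ (between /k/ and /k/) occurs in an unstressed syllable → [ə] by rule 2.
/k/ — between /e/ and /a/; rule 3 does not apply here → [k].
/a/ (between /k/ and /t/) is in the target of rule 2 but the environment (in an unstressed syllable) is not met → [a].
/t/ (between /a/ and /o/) is in the target of rule 1 but the environment (word-finally) is not met → [t].
/o/ — between /t/ and /j/, in an unstressed syllable — surfaces as [ə] (rule 2).
/j/ (between /o/ and /j/) is unaffected → [j].
/j/ (between /j/ and /u/) is unaffected → [j].
/u/ (word-final) occurs in an unstressed syllable → [ə] by rule 2.

[jətʃəˈkatəjjə]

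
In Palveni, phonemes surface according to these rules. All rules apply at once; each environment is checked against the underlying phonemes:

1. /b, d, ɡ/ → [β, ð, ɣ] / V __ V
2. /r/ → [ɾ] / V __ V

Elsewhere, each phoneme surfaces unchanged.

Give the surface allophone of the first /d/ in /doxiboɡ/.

/d/ (word-initial) fails the environment for rule 1, so it stays [d].

[d]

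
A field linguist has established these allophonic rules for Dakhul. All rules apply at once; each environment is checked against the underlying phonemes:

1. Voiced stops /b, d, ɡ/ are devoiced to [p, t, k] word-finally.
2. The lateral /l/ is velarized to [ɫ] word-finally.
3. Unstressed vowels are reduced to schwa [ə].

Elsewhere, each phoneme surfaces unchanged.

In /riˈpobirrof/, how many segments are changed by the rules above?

3

Segments that undergo a rule: /i/ → [ə] (rule 3); /i/ → [ə] (rule 3); /o/ → [ə] (rule 3).
All other segments surface unchanged.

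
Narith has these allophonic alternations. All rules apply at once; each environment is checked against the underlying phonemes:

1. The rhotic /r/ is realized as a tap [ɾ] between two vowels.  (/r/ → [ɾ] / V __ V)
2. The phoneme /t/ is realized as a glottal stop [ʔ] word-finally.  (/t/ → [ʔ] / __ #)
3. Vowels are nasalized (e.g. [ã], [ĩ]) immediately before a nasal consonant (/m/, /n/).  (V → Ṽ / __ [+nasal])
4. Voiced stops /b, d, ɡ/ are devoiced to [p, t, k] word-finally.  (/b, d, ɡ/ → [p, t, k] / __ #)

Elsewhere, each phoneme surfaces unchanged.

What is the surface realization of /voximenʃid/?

[voxĩmẽnʃit]

/o/ (between /v/ and /x/) fails the environment for rule 3, so it stays [o].
/i/ (between /x/ and /m/): before a nasal consonant, so rule 3 applies → [ĩ].
/e/ (between /m/ and /n/) occurs before a nasal consonant → [ẽ] by rule 3.
/i/ (between /ʃ/ and /d/) is in the target of rule 3 but the environment (before a nasal consonant) is not met → [i].
/d/ meets the environment for rule 4 (word-finally) → [t].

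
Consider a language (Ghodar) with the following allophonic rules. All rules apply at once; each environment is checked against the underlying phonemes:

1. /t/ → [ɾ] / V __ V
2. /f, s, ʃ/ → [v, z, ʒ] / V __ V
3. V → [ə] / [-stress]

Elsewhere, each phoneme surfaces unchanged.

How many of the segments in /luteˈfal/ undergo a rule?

4

Segments that undergo a rule: /u/ → [ə] (rule 3); /t/ → [ɾ] (rule 1); /e/ → [ə] (rule 3); /f/ → [v] (rule 2).
All other segments surface unchanged.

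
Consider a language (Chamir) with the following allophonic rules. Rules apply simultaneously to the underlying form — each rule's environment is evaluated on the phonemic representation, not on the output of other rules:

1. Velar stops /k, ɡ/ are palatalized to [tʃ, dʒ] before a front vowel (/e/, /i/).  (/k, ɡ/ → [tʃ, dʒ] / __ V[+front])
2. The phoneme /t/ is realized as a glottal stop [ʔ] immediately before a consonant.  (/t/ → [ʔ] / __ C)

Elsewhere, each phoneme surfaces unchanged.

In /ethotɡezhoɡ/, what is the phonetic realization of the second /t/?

/t/ (between /o/ and /ɡ/) occurs immediately before a consonant → [ʔ] by rule 2.

[ʔ]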